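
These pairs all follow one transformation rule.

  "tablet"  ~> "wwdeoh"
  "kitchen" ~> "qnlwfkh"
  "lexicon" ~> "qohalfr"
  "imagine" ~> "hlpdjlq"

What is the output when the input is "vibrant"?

In each case the input is transformed by: move the last character to the front, then shift every letter 3 places forward in the alphabet (wrapping around).
"vibrant" → "tvibran" → "wyleudq".
(Check on "imagine": → "eimagin" → "hlpdjlq" ✓)

wyleudq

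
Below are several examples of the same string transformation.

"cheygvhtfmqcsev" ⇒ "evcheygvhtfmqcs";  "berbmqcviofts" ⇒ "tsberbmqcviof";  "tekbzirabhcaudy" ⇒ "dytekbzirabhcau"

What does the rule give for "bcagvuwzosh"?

shbcagvuwzo

The rule is to move the last 2 characters to the front (rotate right by 2).
On "bcagvuwzosh" that produces "shbcagvuwzo".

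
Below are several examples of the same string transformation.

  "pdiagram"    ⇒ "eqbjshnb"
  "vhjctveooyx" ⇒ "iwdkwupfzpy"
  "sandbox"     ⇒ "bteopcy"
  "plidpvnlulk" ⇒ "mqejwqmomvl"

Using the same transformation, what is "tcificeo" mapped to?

dugjdjpf

What's happening: shift every letter 1 place forward in the alphabet (wrapping around), then swap each adjacent pair of characters (1↔2, 3↔4, ...).
Starting from "tcificeo": after the first operation, "udjgjdfp"; after the second, "dugjdjpf".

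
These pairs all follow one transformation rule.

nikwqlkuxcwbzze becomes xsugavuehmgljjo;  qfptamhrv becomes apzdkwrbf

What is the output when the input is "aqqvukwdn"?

The rule is to shift every letter 10 places forward in the alphabet (wrapping around).
Applying that to "aqqvukwdn" gives "kaafeugnx".

kaafeugnx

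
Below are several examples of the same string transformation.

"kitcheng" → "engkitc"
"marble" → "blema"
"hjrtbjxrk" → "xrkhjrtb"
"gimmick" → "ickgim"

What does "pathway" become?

waypat

Looking at the pairs, the operation is to move the last 3 characters to the front (rotate right by 3), then delete the last character.
Starting from "pathway": after the first operation, "waypath"; after the second, "waypat".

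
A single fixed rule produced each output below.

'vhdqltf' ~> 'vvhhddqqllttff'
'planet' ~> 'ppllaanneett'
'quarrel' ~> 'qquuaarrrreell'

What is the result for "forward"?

The rule is to double every character.
"forward" → "ffoorrwwaarrdd".

ffoorrwwaarrdd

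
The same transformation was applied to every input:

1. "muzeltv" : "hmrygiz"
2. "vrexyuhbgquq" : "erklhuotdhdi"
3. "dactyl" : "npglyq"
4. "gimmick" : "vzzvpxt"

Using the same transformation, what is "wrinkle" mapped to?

evaxyrj

Rule — shift every letter 13 places forward in the alphabet (wrapping around) — i.e. ROT13, then move the first character to the end.
Applying both steps to "wrinkle": "jevaxyr", then "evaxyrj".
(Check on "gimmick": → "tvzzvpx" → "vzzvpxt" ✓)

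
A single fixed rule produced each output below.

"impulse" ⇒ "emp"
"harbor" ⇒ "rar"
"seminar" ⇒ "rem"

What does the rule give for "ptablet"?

Looking at the pairs, the operation is to swap the first and last characters, then keep only the first 3 characters.
For "ptablet" the result is "tta".

tta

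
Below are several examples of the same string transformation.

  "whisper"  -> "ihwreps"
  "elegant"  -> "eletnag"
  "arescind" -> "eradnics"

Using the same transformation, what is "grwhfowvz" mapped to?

Rule — move the first 3 characters to the end (rotate left by 3), then reverse the string.
For "grwhfowvz", step one produces "hfowvzgrw"; step two turns that into "wrgzvwofh".
(Check on "elegant": → "gantele" → "eletnag" ✓)

wrgzvwofh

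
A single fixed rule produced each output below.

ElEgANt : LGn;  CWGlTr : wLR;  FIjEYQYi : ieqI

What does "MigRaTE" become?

Irt

The transformation: keep every other character starting from the second (positions 2nd, 4th, 6th, ...), then flip the case of every letter.
On "MigRaTE" that produces "Irt".
(Check on "FIjEYQYi": → "IEQi" → "ieqI" ✓)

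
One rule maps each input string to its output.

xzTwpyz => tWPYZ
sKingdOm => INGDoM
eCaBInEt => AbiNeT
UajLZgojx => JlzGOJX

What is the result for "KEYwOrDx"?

In each case the input is transformed by: delete the first 2 characters, then flip the case of every letter.
For "KEYwOrDx", step one produces "YwOrDx"; step two turns that into "yWoRdX".

yWoRdX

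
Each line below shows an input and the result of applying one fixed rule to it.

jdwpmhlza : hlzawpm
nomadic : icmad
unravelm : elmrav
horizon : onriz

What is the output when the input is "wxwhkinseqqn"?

inseqqnwhk

What's happening: delete the first 2 characters, then move the first 3 characters to the end (rotate left by 3).
Applying both steps to "wxwhkinseqqn": "whkinseqqn", then "inseqqnwhk".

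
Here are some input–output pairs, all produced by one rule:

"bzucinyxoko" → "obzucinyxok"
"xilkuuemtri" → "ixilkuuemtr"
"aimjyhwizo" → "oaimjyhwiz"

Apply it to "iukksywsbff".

fiukksywsbf

The rule is to move the last character to the front.
On "iukksywsbff" that produces "fiukksywsbf".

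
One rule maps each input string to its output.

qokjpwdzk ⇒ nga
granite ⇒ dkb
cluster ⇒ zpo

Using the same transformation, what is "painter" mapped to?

mko

Rule — keep one character in every 3, starting at position 1 (positions 1st, 4th, 7th, ...), then shift every letter 3 places backward in the alphabet (wrapping around).
So "painter" becomes "mko".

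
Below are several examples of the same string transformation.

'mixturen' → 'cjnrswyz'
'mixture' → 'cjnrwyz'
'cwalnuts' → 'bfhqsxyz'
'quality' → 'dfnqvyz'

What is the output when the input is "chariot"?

fhmntwy

The pattern: shift every letter 5 places forward in the alphabet (wrapping around), then sort the characters into alphabetical order.
So "chariot" becomes "fhmntwy".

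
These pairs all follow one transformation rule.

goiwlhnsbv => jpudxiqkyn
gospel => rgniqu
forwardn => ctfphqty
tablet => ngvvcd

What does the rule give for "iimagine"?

In each case the input is transformed by: shift every letter 2 places forward in the alphabet (wrapping around), then swap the front and back halves of the string.
Working it through for "iimagine": intermediate "kkocikpg", final "ikpgkkoc".
(Check on "forwardn": → "hqtyctfp" → "ctfphqty" ✓)

ikpgkkoc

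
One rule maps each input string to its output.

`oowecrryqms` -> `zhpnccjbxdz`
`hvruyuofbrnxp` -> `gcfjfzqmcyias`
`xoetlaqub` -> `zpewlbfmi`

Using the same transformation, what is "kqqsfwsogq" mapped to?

The rule is to move the first character to the end, then shift every letter 11 places forward in the alphabet (wrapping around).
"kqqsfwsogq" → "qqsfwsogqk" → "bbdqhdzrbv".
(Check on "hvruyuofbrnxp": → "vruyuofbrnxph" → "gcfjfzqmcyias" ✓)

bbdqhdzrbv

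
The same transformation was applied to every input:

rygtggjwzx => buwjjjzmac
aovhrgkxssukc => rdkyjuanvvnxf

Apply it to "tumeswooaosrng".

xwhpzvrrrduvjq

The rule is to swap each adjacent pair of characters (1↔2, 3↔4, ...), then shift every letter 3 places forward in the alphabet (wrapping around).
Working it through for "tumeswooaosrng": intermediate "utemwsoooarsgn", final "xwhpzvrrrduvjq".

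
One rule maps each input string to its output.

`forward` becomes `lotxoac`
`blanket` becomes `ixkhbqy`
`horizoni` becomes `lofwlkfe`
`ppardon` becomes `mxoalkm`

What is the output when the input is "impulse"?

jmripbf

Rule — shift every letter 3 places backward in the alphabet (wrapping around), then move the first character to the end.
"impulse" → "fjmripb" → "jmripbf".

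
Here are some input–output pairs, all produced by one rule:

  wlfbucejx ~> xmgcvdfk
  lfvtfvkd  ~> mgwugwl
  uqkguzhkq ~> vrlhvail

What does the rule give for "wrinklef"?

xsjolmf

The transformation: shift every letter 1 place forward in the alphabet (wrapping around), then delete the last character.
Working it through for "wrinklef": intermediate "xsjolmfg", final "xsjolmf".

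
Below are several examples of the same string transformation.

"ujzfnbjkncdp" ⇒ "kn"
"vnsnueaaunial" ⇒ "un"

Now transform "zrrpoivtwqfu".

Looking at the pairs, the operation is to move the last 3 characters to the front (rotate right by 3), then keep only the last 2 characters.
Applying both steps to "zrrpoivtwqfu": "qfuzrrpoivtw", then "tw".

tw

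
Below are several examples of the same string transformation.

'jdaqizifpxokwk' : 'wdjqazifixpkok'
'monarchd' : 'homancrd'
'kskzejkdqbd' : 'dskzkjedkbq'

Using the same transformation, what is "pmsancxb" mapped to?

xmpascnb

The pattern: swap each adjacent pair of characters (1↔2, 3↔4, ...), then move the last character to the front.
For "pmsancxb", step one produces "mpascnbx"; step two turns that into "xmpascnb".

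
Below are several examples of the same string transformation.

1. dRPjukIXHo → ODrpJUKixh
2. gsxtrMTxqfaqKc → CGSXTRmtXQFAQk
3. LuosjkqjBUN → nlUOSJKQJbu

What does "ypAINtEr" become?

The pattern: move the last character to the front, then flip the case of every letter.
Applying both steps to "ypAINtEr": "rypAINtE", then "RYPainTe".
(Check on "LuosjkqjBUN": → "NLuosjkqjBU" → "nlUOSJKQJbu" ✓)

RYPainTe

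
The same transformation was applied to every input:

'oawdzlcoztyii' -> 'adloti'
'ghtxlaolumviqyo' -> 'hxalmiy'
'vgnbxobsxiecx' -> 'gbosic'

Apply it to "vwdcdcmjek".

The rule is to keep every other character starting from the second (positions 2nd, 4th, 6th, ...).
So "vwdcdcmjek" becomes "wccjk".

wccjk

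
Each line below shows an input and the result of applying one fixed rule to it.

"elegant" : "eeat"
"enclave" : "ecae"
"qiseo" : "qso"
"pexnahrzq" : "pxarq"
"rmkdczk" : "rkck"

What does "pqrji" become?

What's happening: keep every other character starting from the first (positions 1st, 3rd, 5th, ...).
"pqrji" → "pri".

pri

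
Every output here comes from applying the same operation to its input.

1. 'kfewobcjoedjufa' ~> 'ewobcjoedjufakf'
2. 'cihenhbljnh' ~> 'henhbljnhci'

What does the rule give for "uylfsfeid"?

Looking at the pairs, the operation is to move the first 2 characters to the end (rotate left by 2).
For "uylfsfeid" the result is "lfsfeiduy".

lfsfeiduy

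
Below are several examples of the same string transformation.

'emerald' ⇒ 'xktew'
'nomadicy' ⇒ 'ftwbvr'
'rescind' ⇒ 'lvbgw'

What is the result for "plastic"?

Each output is the input with this applied: delete the first 2 characters, then shift every letter 7 places backward in the alphabet (wrapping around).
Applying that to "plastic" gives "tlmbv".

tlmbv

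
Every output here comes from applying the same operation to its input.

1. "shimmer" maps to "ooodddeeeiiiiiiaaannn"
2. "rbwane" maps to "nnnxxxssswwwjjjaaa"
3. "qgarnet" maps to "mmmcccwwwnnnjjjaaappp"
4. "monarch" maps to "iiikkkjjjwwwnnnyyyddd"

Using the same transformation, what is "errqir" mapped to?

The transformation: repeat every character 3 times, then shift every letter 4 places backward in the alphabet (wrapping around).
On "errqir": the first step gives "eeerrrrrrqqqiiirrr", and the second then gives "aaannnnnnmmmeeennn".

aaannnnnnmmmeeennn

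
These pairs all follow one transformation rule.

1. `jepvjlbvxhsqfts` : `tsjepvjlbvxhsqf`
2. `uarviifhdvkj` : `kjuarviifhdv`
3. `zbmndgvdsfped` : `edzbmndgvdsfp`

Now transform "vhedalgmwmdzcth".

thvhedalgmwmdzc

The transformation: move the last 2 characters to the front (rotate right by 2).
Doing the same to "vhedalgmwmdzcth": "thvhedalgmwmdzc".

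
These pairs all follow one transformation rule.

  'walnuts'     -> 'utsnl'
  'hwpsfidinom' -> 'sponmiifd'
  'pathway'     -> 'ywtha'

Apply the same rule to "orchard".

In each case the input is transformed by: delete the first 2 characters, then sort the characters into reverse alphabetical order.
Doing the same to "orchard": "rhdca".

rhdca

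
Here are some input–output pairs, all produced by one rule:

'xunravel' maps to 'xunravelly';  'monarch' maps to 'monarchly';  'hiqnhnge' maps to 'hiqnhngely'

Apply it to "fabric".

What's happening: append "ly".
Doing the same to "fabric": "fabricly".

fabricly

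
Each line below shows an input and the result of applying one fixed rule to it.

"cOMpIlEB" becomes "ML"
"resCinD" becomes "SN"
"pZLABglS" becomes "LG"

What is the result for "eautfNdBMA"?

The pattern: keep one character in every 3, starting at position 3 (positions 3rd, 6th, 9th, ...), then convert every letter to uppercase.
Applying both steps to "eautfNdBMA": "uNM", then "UNM".

UNM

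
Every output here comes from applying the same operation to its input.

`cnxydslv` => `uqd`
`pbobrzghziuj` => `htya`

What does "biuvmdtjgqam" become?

tnli

What's happening: shift every letter 8 places backward in the alphabet (wrapping around), then keep one character in every 3, starting at position 1 (positions 1st, 4th, 7th, ...).
"biuvmdtjgqam" → "tamnevlbyise" → "tnli".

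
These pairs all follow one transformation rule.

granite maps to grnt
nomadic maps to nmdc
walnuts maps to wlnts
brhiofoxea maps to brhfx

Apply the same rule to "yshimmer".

yshmmr

The transformation: remove every vowel.
Doing the same to "yshimmer": "yshmmr".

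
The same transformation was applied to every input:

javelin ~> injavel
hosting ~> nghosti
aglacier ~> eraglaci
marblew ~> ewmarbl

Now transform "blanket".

Looking at the pairs, the operation is to move the last 2 characters to the front (rotate right by 2).
"blanket" → "etblank".

etblank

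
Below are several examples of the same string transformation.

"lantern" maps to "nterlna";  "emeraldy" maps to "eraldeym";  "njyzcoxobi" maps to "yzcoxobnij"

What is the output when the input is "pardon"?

rdopna

The rule is to swap the first and last characters, then move the first 2 characters to the end (rotate left by 2).
Starting from "pardon": after the first operation, "nardop"; after the second, "rdopna".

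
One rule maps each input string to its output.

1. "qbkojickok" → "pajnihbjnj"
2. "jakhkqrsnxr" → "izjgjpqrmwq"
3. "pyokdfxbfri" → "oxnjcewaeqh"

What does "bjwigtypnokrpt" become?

aivhfsxomnjqos

What's happening: shift every letter 1 place backward in the alphabet (wrapping around).
So "bjwigtypnokrpt" becomes "aivhfsxomnjqos".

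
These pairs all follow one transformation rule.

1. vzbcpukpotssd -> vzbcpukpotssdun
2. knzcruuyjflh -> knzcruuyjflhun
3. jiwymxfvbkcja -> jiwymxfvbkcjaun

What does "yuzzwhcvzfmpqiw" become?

The pattern: append "un".
So "yuzzwhcvzfmpqiw" becomes "yuzzwhcvzfmpqiwun".

yuzzwhcvzfmpqiwun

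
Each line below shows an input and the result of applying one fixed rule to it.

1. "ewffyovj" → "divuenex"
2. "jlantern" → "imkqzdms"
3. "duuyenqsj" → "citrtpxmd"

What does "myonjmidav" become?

Rule — shift every letter 1 place backward in the alphabet (wrapping around), then take characters alternately from the front and the back (1st, last, 2nd, 2nd-last, ...).
Working it through for "myonjmidav": intermediate "lxnmilhczu", final "luxzncmhil".
(Check on "ewffyovj": → "dveexnui" → "divuenex" ✓)

luxzncmhil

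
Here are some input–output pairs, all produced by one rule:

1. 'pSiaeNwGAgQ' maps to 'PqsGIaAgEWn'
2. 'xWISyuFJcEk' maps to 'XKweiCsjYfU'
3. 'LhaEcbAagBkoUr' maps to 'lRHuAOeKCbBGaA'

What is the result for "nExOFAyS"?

The transformation: flip the case of every letter, then take characters alternately from the front and the back (1st, last, 2nd, 2nd-last, ...).
Doing the same to "nExOFAyS": "NseYXaof".

NseYXaof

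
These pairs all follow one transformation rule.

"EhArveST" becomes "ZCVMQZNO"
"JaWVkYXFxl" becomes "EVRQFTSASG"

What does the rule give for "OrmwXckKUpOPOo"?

In each case the input is transformed by: shift every letter 5 places backward in the alphabet (wrapping around), then convert every letter to uppercase.
Doing the same to "OrmwXckKUpOPOo": "JMHRSXFFPKJKJJ".

JMHRSXFFPKJKJJ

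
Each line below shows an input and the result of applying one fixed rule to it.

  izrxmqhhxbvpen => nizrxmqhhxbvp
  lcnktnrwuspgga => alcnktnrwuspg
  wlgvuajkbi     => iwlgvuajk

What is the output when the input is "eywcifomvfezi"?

ieywcifomvfe

What's happening: move the last character to the front, then delete the last character.
For "eywcifomvfezi", step one produces "ieywcifomvfez"; step two turns that into "ieywcifomvfe".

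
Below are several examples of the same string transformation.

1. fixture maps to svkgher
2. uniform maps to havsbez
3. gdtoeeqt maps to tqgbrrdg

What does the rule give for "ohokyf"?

bubxls

The rule is to shift every letter 13 places forward in the alphabet (wrapping around) — i.e. ROT13.
Doing the same to "ohokyf": "bubxls".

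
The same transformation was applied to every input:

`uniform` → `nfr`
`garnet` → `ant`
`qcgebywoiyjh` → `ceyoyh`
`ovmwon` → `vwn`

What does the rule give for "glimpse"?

The transformation: keep every other character starting from the second (positions 2nd, 4th, 6th, ...).
So "glimpse" becomes "lms".

lms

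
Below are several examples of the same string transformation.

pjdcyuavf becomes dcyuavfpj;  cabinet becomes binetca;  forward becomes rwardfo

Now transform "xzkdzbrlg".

kdzbrlgxz

The transformation: move the first 2 characters to the end (rotate left by 2).
Applying that to "xzkdzbrlg" gives "kdzbrlgxz".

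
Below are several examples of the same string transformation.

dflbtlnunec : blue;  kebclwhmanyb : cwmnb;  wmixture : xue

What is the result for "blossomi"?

soi

The transformation: delete the first 3 characters, then keep every other character starting from the first (positions 1st, 3rd, 5th, ...).
Applying both steps to "blossomi": "ssomi", then "soi".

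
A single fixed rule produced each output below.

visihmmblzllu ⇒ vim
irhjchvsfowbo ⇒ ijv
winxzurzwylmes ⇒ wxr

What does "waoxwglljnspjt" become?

Looking at the pairs, the operation is to keep one character in every 3, starting at position 1 (positions 1st, 4th, 7th, ...), then keep only the first 3 characters.
Applying that to "waoxwglljnspjt" gives "wxl".
(Check on "visihmmblzllu": → "vimzu" → "vim" ✓)

wxl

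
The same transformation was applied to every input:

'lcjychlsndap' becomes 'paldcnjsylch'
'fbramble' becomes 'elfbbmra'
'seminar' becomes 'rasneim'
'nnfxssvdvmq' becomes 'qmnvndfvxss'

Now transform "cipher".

rechip

Each output is the input with this applied: move the last character to the front, then take characters alternately from the front and the back (1st, last, 2nd, 2nd-last, ...).
For "cipher", step one produces "rciphe"; step two turns that into "rechip".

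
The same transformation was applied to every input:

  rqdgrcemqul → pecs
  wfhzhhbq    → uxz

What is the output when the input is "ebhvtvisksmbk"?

What's happening: shift every letter 2 places backward in the alphabet (wrapping around), then keep one character in every 3, starting at position 1 (positions 1st, 4th, 7th, ...).
So "ebhvtvisksmbk" becomes "ctgqi".
(Check on "wfhzhhbq": → "udfxffzo" → "uxz" ✓)

ctgqi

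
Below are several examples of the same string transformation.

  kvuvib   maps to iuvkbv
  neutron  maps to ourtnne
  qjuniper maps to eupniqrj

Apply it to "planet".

The rule is to take characters alternately from the front and the back (1st, last, 2nd, 2nd-last, ...), then move the first 3 characters to the end (rotate left by 3).
For "planet", step one produces "ptlean"; step two turns that into "eanptl".

eanptl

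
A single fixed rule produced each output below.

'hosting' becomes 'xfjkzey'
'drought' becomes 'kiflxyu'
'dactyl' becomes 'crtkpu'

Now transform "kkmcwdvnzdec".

tbdtnumequvb

The rule is to shift every letter 9 places backward in the alphabet (wrapping around), then swap the first and last characters.
So "kkmcwdvnzdec" becomes "tbdtnumequvb".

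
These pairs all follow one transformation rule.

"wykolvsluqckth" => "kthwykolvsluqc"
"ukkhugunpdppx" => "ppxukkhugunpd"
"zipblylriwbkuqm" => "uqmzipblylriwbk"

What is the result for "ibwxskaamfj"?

mfjibwxskaa

Rule — move the last 3 characters to the front (rotate right by 3).
On "ibwxskaamfj" that produces "mfjibwxskaa".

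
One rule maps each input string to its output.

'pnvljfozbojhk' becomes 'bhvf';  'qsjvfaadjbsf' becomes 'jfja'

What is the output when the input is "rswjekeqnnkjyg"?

njwk

The rule is to keep one character in every 3, starting at position 3 (positions 3rd, 6th, 9th, ...), then move the last 2 characters to the front (rotate right by 2).
On "rswjekeqnnkjyg": the first step gives "wknj", and the second then gives "njwk".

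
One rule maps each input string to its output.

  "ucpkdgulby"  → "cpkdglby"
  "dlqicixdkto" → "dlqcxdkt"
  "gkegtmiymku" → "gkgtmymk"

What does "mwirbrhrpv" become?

mwrbrhrpv

The pattern: remove every vowel.
On "mwirbrhrpv" that produces "mwrbrhrpv".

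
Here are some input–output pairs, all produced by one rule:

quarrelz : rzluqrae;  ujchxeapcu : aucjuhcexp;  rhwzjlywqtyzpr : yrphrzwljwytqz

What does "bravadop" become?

Looking at the pairs, the operation is to swap each adjacent pair of characters (1↔2, 3↔4, ...), then move the last 3 characters to the front (rotate right by 3).
On "bravadop": the first step gives "rbvadapo", and the second then gives "aporbvad".
(Check on "quarrelz": → "uqraerzl" → "rzluqrae" ✓)

aporbvad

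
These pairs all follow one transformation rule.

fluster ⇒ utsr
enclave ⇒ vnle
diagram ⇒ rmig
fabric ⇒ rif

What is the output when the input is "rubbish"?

usri

In each case the input is transformed by: sort the characters into reverse alphabetical order, then delete the last 3 characters.
For "rubbish", step one produces "usrihbb"; step two turns that into "usri".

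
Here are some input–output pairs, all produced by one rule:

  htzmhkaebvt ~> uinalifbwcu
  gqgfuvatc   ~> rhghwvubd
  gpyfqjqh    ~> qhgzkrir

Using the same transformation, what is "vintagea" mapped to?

The transformation: shift every letter 1 place forward in the alphabet (wrapping around), then swap each adjacent pair of characters (1↔2, 3↔4, ...).
Applying both steps to "vintagea": "wjoubhfb", then "jwuohbbf".

jwuohbbf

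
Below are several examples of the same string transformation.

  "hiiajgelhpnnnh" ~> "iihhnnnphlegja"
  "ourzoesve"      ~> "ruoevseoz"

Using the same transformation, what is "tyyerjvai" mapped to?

yytiavjre

In each case the input is transformed by: move the first 3 characters to the end (rotate left by 3), then reverse the string.
Working it through for "tyyerjvai": intermediate "erjvaityy", final "yytiavjre".
(Check on "ourzoesve": → "zoesveour" → "ruoevseoz" ✓)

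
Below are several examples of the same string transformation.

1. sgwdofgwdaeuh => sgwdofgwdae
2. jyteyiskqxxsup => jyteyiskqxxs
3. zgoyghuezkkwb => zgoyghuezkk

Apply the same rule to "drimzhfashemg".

Each output is the input with this applied: delete the last 2 characters.
"drimzhfashemg" → "drimzhfashe".

drimzhfashe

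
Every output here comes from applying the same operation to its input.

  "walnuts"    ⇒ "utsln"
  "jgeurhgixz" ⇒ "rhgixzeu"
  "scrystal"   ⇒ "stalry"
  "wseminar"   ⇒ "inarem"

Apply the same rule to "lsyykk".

kkyy

Rule — delete the first 2 characters, then move the first 2 characters to the end (rotate left by 2).
Working it through for "lsyykk": intermediate "yykk", final "kkyy".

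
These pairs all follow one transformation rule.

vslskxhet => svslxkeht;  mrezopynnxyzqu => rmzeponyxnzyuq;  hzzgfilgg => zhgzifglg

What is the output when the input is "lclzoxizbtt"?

clzlxozitbt

In each case the input is transformed by: swap each adjacent pair of characters (1↔2, 3↔4, ...).
On "lclzoxizbtt" that produces "clzlxozitbt".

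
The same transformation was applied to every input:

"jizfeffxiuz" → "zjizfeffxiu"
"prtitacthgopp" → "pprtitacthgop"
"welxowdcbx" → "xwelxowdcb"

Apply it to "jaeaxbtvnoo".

ojaeaxbtvno

The transformation: move the last character to the front.
So "jaeaxbtvnoo" becomes "ojaeaxbtvno".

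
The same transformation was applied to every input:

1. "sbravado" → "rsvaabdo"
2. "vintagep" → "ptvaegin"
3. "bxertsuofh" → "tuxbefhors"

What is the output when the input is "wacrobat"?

rtwaabco

Rule — sort the characters into alphabetical order, then move the last 3 characters to the front (rotate right by 3).
On "wacrobat": the first step gives "aabcortw", and the second then gives "rtwaabco".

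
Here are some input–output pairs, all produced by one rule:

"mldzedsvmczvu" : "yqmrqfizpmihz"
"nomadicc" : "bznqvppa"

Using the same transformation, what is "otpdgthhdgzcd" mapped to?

The rule is to shift every letter 13 places forward in the alphabet (wrapping around) — i.e. ROT13, then move the first character to the end.
Applying both steps to "otpdgthhdgzcd": "bgcqtguuqtmpq", then "gcqtguuqtmpqb".

gcqtguuqtmpqb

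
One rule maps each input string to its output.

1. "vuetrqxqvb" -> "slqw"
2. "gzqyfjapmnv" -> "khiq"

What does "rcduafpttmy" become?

ooht

Rule — shift every letter 5 places backward in the alphabet (wrapping around), then keep only the last 4 characters.
For "rcduafpttmy" the result is "ooht".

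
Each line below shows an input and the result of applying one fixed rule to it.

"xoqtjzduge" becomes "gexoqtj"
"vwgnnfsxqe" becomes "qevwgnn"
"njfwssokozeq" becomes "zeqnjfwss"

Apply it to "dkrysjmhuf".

Each output is the input with this applied: swap the front and back halves of the string, then delete the first 3 characters.
"dkrysjmhuf" → "jmhufdkrys" → "ufdkrys".

ufdkrys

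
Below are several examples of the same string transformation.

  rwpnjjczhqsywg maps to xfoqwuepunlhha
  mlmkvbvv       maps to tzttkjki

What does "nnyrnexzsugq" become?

The rule is to swap the front and back halves of the string, then shift every letter 2 places backward in the alphabet (wrapping around).
So "nnyrnexzsugq" becomes "vxqseollwplc".

vxqseollwplc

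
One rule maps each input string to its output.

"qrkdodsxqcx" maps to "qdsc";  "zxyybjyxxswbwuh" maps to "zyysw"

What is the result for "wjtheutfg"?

The pattern: keep one character in every 3, starting at position 1 (positions 1st, 4th, 7th, ...).
On "wjtheutfg" that produces "wht".

wht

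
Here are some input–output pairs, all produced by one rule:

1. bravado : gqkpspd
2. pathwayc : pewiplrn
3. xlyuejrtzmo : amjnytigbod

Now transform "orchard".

gdwrgps

The rule is to swap each adjacent pair of characters (1↔2, 3↔4, ...), then shift every letter 11 places backward in the alphabet (wrapping around).
Starting from "orchard": after the first operation, "rohcrad"; after the second, "gdwrgps".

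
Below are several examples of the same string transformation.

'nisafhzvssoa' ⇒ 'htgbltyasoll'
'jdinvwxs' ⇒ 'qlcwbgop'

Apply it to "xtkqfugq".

zjqmdjyn

The pattern: shift every letter 7 places backward in the alphabet (wrapping around), then move the last 2 characters to the front (rotate right by 2).
For "xtkqfugq" the result is "zjqmdjyn".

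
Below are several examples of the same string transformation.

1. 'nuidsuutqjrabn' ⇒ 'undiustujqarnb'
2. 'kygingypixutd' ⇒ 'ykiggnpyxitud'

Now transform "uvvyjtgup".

The transformation: swap each adjacent pair of characters (1↔2, 3↔4, ...).
"uvvyjtgup" → "vuyvtjugp".

vuyvtjugp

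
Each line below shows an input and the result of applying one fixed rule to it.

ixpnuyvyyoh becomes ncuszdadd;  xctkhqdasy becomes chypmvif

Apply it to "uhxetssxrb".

In each case the input is transformed by: delete the last 2 characters, then shift every letter 5 places forward in the alphabet (wrapping around).
For "uhxetssxrb" the result is "zmcjyxxc".

zmcjyxxc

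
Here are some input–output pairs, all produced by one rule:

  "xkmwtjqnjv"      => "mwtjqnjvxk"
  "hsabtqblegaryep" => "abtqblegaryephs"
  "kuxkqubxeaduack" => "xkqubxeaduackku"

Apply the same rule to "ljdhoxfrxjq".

The rule is to move the first 2 characters to the end (rotate left by 2).
Doing the same to "ljdhoxfrxjq": "dhoxfrxjqlj".

dhoxfrxjqlj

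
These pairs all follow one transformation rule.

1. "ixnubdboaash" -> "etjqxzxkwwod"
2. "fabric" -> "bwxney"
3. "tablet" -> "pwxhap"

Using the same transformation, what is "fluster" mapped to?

bhqopan

Each output is the input with this applied: shift every letter 4 places backward in the alphabet (wrapping around).
Applying that to "fluster" gives "bhqopan".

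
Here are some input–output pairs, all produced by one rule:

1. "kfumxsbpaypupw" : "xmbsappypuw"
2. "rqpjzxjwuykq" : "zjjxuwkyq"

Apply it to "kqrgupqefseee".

Looking at the pairs, the operation is to delete the first 3 characters, then swap each adjacent pair of characters (1↔2, 3↔4, ...).
"kqrgupqefseee" → "gupqefseee" → "ugqpfeesee".

ugqpfeesee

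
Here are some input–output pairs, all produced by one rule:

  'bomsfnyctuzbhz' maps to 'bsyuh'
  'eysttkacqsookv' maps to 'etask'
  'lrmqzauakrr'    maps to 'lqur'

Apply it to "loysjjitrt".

Each output is the input with this applied: keep one character in every 3, starting at position 1 (positions 1st, 4th, 7th, ...).
On "loysjjitrt" that produces "lsit".

lsit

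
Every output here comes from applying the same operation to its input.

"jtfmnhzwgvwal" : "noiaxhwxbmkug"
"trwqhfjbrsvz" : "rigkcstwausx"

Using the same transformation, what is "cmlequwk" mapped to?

Rule — move the first 3 characters to the end (rotate left by 3), then shift every letter 1 place forward in the alphabet (wrapping around).
On "cmlequwk" that produces "frvxldnm".

frvxldnm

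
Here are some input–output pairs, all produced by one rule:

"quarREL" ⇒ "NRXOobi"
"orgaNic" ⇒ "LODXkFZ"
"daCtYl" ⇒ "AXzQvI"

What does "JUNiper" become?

grkFMBO

The rule is to flip the case of every letter, then shift every letter 3 places backward in the alphabet (wrapping around).
On "JUNiper": the first step gives "junIPER", and the second then gives "grkFMBO".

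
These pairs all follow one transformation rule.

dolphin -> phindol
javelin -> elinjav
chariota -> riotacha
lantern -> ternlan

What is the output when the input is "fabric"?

Rule — move the first 3 characters to the end (rotate left by 3).
Doing the same to "fabric": "ricfab".

ricfab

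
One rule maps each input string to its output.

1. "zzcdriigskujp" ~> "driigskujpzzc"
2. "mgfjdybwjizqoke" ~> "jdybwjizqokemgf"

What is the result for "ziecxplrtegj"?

cxplrtegjzie

Rule — move the first 3 characters to the end (rotate left by 3).
For "ziecxplrtegj" the result is "cxplrtegjzie".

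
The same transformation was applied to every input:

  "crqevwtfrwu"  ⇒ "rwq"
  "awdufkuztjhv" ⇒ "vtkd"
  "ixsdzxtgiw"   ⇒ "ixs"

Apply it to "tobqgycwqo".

qyb

In each case the input is transformed by: keep one character in every 3, starting at position 3 (positions 3rd, 6th, 9th, ...), then reverse the string.
On "tobqgycwqo" that produces "qyb".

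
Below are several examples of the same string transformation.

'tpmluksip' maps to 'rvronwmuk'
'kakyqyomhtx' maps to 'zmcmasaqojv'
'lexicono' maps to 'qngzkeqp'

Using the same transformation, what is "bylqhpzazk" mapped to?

mdansjrbcb

Rule — shift every letter 2 places forward in the alphabet (wrapping around), then move the last character to the front.
"bylqhpzazk" → "dansjrbcbm" → "mdansjrbcb".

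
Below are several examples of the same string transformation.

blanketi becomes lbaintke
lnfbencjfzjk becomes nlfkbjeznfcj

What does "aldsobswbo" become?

Rule — move the first character to the end, then take characters alternately from the front and the back (1st, last, 2nd, 2nd-last, ...).
Starting from "aldsobswbo": after the first operation, "ldsobswboa"; after the second, "ladosbowbs".

ladosbowbs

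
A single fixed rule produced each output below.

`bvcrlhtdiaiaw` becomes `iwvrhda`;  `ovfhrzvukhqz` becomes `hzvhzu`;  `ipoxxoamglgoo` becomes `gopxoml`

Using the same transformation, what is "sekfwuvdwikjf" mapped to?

kfefudi

Looking at the pairs, the operation is to move the last 3 characters to the front (rotate right by 3), then keep every other character starting from the first (positions 1st, 3rd, 5th, ...).
"sekfwuvdwikjf" → "kfefudi".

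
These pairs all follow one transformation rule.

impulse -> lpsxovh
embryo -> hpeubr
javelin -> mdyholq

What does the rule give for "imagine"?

lpdjlqh

What's happening: shift every letter 3 places forward in the alphabet (wrapping around).
For "imagine" the result is "lpdjlqh".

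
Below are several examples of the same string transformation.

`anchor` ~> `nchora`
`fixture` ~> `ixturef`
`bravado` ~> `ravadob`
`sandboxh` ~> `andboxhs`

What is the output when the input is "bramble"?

In each case the input is transformed by: move the first character to the end.
Applying that to "bramble" gives "rambleb".

rambleb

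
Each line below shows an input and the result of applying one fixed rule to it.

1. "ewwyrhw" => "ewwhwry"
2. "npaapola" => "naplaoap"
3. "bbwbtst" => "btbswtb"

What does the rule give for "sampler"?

In each case the input is transformed by: take characters alternately from the front and the back (1st, last, 2nd, 2nd-last, ...).
"sampler" → "sraemlp".

sraemlp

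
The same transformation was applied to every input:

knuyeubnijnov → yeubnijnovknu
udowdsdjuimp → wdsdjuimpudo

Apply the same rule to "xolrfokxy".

The pattern: move the first 3 characters to the end (rotate left by 3).
"xolrfokxy" → "rfokxyxol".

rfokxyxol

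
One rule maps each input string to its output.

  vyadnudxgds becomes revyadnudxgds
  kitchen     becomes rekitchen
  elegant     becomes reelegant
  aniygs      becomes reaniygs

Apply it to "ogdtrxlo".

Looking at the pairs, the operation is to prepend "re".
For "ogdtrxlo" the result is "reogdtrxlo".

reogdtrxlo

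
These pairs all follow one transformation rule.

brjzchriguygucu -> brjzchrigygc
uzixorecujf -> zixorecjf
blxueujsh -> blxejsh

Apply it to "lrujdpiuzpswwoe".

lrjdpizpswwoe

Each output is the input with this applied: remove every "u".
"lrujdpiuzpswwoe" → "lrjdpizpswwoe".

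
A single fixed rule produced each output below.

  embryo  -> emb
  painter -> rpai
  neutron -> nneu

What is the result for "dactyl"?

dac

The transformation: move the first 3 characters to the end (rotate left by 3), then delete the first 3 characters.
"dactyl" → "tyldac" → "dac".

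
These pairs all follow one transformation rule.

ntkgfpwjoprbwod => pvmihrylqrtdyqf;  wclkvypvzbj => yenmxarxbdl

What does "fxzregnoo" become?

hzbtgipqq

The pattern: shift every letter 2 places forward in the alphabet (wrapping around).
Applying that to "fxzregnoo" gives "hzbtgipqq".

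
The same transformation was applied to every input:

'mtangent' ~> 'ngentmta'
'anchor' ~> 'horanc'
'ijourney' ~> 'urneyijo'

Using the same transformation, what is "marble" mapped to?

blemar

The transformation: move the first 3 characters to the end (rotate left by 3).
"marble" → "blemar".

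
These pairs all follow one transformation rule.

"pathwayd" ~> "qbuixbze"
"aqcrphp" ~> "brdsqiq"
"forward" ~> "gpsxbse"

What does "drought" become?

Rule — shift every letter 1 place forward in the alphabet (wrapping around).
So "drought" becomes "espvhiu".

espvhiu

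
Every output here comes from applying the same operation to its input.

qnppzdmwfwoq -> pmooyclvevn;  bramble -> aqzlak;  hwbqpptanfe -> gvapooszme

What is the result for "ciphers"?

bhogdq

The pattern: shift every letter 1 place backward in the alphabet (wrapping around), then delete the last character.
"ciphers" → "bhogdqr" → "bhogdq".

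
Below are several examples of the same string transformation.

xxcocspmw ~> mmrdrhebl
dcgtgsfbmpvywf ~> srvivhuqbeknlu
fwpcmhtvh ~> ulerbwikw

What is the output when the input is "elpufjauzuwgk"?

The rule is to shift every letter 11 places backward in the alphabet (wrapping around).
For "elpufjauzuwgk" the result is "taejuypjojlvz".

taejuypjojlvz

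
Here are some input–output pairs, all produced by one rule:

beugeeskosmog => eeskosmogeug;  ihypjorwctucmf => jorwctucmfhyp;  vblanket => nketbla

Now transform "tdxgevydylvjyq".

evydylvjyqdxg

What's happening: delete the first character, then move the first 3 characters to the end (rotate left by 3).
On "tdxgevydylvjyq": the first step gives "dxgevydylvjyq", and the second then gives "evydylvjyqdxg".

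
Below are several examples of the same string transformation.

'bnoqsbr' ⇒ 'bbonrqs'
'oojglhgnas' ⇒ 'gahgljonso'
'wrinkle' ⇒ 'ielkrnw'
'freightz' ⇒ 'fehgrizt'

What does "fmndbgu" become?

dbgfnmu

The pattern: sort the characters into alphabetical order, then swap each adjacent pair of characters (1↔2, 3↔4, ...).
Working it through for "fmndbgu": intermediate "bdfgmnu", final "dbgfnmu".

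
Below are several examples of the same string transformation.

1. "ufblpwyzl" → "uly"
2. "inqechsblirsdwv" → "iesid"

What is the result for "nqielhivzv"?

neiv

The pattern: keep one character in every 3, starting at position 1 (positions 1st, 4th, 7th, ...).
On "nqielhivzv" that produces "neiv".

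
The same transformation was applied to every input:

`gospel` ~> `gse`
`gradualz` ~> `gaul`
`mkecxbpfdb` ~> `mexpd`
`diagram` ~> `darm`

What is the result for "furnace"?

What's happening: keep every other character starting from the first (positions 1st, 3rd, 5th, ...).
For "furnace" the result is "frae".

frae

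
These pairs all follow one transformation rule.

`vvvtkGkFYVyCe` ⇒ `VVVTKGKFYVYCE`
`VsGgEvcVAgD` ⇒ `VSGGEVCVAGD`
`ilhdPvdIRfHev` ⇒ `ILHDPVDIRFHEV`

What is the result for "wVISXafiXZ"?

Rule — convert every letter to uppercase.
Doing the same to "wVISXafiXZ": "WVISXAFIXZ".

WVISXAFIXZ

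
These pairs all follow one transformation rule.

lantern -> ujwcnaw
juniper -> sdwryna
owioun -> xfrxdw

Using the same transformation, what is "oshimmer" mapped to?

In each case the input is transformed by: shift every letter 9 places forward in the alphabet (wrapping around).
Applying that to "oshimmer" gives "xbqrvvna".

xbqrvvna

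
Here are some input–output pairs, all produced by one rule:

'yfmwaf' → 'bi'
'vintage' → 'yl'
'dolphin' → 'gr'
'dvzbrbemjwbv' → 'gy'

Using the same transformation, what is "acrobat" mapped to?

What's happening: shift every letter 3 places forward in the alphabet (wrapping around), then keep only the first 2 characters.
Applying both steps to "acrobat": "dfuredw", then "df".

df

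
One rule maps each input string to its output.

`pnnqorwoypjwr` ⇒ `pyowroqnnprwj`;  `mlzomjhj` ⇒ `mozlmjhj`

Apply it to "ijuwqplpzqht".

The pattern: move the last 3 characters to the front (rotate right by 3), then reverse the string.
"ijuwqplpzqht" → "qhtijuwqplpz" → "zplpqwujithq".
(Check on "mlzomjhj": → "jhjmlzom" → "mozlmjhj" ✓)

zplpqwujithq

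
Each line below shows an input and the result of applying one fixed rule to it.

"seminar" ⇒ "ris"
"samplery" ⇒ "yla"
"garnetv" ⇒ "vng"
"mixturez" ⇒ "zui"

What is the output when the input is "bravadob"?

bar

The rule is to reverse the string, then keep one character in every 3, starting at position 1 (positions 1st, 4th, 7th, ...).
"bravadob" → "bodavarb" → "bar".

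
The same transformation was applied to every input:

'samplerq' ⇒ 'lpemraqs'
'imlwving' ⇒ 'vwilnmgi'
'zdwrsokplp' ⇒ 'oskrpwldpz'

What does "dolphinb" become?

The rule is to swap the front and back halves of the string, then take characters alternately from the front and the back (1st, last, 2nd, 2nd-last, ...).
On "dolphinb": the first step gives "hinbdolp", and the second then gives "hpilnobd".

hpilnobd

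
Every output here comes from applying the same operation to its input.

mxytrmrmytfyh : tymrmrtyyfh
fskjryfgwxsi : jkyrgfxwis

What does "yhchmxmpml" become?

hcxmpmlm

The rule is to delete the first 2 characters, then swap each adjacent pair of characters (1↔2, 3↔4, ...).
For "yhchmxmpml" the result is "hcxmpmlm".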